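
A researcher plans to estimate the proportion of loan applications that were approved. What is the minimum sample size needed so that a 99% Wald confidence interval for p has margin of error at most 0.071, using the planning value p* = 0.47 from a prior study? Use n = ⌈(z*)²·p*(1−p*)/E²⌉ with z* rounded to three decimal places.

n = 328

z* = 2.576 at the 99% level.
p*(1−p*) = 0.2491.
(z*)²·p*(1−p*)/E² = 6.635776·0.2491/0.005041 = 327.906.
Rounding up, n = 328.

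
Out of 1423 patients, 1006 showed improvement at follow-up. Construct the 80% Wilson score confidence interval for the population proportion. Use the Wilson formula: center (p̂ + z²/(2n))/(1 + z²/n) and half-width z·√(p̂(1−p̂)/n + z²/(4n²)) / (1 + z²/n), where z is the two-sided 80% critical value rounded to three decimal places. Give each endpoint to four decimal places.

(0.6913, 0.7222)

p̂ = 1006/1423 = 0.70696; z = 1.282, so z² = 1.643524.
Denominator 1 + z²/n = 1 + 1.643524/1423 = 1.001155.
Center = (0.70696 + 0.000577)/1.001155 = 0.70672.
Radicand: p̂(1−p̂)/n + z²/(4n²) = 0.000145586 + 0.000000203 = 0.000145789.
Half-width = 1.282·√0.000145789/1.001155 = 0.01546.
So the interval runs from 0.6913 to 0.7222.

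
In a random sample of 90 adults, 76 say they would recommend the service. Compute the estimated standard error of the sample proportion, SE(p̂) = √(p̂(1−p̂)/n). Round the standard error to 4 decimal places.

SE = 0.0382

With x = 76 successes in n = 90, p̂ = 0.84444.
p̂(1−p̂) = 0.84444·0.15556 = 0.131361.
Dividing by n and taking the root: √0.001459567 = 0.0382.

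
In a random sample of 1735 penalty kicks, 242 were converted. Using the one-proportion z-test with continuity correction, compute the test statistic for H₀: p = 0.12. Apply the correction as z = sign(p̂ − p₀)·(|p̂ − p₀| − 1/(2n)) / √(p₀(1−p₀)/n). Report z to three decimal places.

z = 2.460

p̂ = 242/1735 = 0.13948. p̂ − p₀ = 0.019481.
1/(2n) = 0.000288.
Corrected numerator: |0.019481| − 0.000288 = 0.019193.
SE₀ = √(0.12·0.88/1735) = 0.007802.
z = (+)0.019193/0.007802 = 2.460.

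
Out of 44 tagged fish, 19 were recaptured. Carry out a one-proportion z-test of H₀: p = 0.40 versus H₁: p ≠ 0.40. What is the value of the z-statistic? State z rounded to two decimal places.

z = 0.43

The sample proportion is 19/44 = 0.43182.
SE₀ = √(0.40·0.60/44) = 0.073855.
z = (p̂ − p₀)/SE = (0.43182 − 0.40)/0.073855 = 0.43.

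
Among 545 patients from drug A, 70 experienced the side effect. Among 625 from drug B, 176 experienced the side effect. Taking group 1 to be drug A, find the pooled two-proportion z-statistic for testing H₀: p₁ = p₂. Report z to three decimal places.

Sample proportions: p̂₁ = 70/545 = 0.12844 and p̂₂ = 176/625 = 0.28160.
Pooling: p̂ = 246/1170 = 0.21026.
Pooled SE = √[0.1660487·0.00343486] ≈ 0.023882.
z = -0.15316/0.023882 = -6.413.

z = -6.413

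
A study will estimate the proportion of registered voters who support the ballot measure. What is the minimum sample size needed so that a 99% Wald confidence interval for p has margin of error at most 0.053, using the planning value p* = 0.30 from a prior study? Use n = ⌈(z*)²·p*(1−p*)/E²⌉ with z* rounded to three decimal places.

The 99% critical value is z* = 2.576.
p*(1−p*) = 0.2100.
(z*)²·p*(1−p*)/E² = 6.635776·0.2100/0.002809 = 496.089.
⌈496.089⌉ = 497.

n = 497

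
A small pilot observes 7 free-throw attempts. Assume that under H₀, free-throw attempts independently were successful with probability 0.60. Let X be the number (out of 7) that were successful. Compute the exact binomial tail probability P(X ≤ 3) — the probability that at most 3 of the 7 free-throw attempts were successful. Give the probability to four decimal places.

P = 0.2898

X ~ Binomial(n=7, p=0.60).
P(X ≤ 3) = C(7,0)·0.60^0·0.40^7 + C(7,1)·0.60^1·0.40^6 + C(7,2)·0.60^2·0.40^5 + C(7,3)·0.60^3·0.40^4.
= 0.001638 + 0.017203 + 0.077414 + 0.193536 = 0.2898.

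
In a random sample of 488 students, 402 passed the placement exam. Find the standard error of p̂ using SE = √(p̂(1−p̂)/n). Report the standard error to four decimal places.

SE = 0.0172

Sample proportion p̂ = 402/488 = 0.82377.
p̂(1−p̂) = 0.145173.
Dividing by n and taking the root: √0.000297486 = 0.0172.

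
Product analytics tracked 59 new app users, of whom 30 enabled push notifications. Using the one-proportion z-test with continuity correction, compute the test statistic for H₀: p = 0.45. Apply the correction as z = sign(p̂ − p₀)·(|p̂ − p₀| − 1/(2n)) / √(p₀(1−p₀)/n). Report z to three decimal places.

z = 0.772

p̂ = 30/59 = 0.50847. p̂ − p₀ = 0.058475.
1/(2n) = 0.008475.
Corrected numerator: |0.058475| − 0.008475 = 0.050000.
Null standard error: √(0.45·0.55/59) = √0.004194915 = 0.064768.
z = +0.050000/0.064768 = 0.772.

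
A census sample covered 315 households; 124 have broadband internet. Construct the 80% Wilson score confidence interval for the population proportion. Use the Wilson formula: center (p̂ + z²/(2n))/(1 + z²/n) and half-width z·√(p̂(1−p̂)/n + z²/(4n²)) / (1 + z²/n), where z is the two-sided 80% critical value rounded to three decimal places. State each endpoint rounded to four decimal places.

p̂ = 124/315 = 0.39365; z = 1.282, so z² = 1.643524.
Denominator 1 + z²/n = 1 + 1.643524/315 = 1.005218.
Center = (0.39365 + 0.002609)/1.005218 = 0.39420.
Radicand: p̂(1−p̂)/n + z²/(4n²) = 0.000757746 + 0.000004141 = 0.000761887.
Half-width = z·√(radicand)/denom = 1.282·0.027602/1.005218 = 0.03520.
So the interval runs from 0.3590 to 0.4294.

(0.3590, 0.4294)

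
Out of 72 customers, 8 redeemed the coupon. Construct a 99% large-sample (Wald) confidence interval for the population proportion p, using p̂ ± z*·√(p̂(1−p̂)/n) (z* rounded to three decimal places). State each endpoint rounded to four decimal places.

p̂ = 8/72 = 0.11111.
SE = √(p̂(1−p̂)/n) = √(0.098765/72) = 0.037037.
The 99% critical value is z* = 2.576.
Margin of error: 2.576 × 0.037037 = 0.09541.
Interval: 0.11111 ± 0.09541 → (0.0157, 0.2065).

(0.0157, 0.2065)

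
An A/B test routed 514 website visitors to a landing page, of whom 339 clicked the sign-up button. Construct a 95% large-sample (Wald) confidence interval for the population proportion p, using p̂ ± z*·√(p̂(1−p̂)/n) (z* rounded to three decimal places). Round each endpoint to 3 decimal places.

p̂ = 339/514 = 0.65953.
Standard error of p̂: √(0.224549/514) = √0.000436866 = 0.020901.
For 95% confidence, z* = 1.960.
Margin = 1.960·0.020901 = 0.04097.
CI: 0.65953 ± 0.04097 = (0.619, 0.700).

(0.619, 0.700)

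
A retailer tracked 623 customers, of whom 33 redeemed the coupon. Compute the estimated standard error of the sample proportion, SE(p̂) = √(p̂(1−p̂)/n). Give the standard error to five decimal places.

SE = 0.00897

The sample proportion is 33/623 = 0.05297.
p̂(1−p̂) = 0.05297·0.94703 = 0.050164.
SE = √(0.050164/623) = √0.000080520 = 0.00897.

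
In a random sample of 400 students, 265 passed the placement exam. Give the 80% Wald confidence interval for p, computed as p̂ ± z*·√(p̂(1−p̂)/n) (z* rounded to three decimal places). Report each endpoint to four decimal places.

(0.6322, 0.6928)

With x = 265 successes in n = 400, p̂ = 0.66250.
SE = √(p̂(1−p̂)/n) = √(0.223594/400) = 0.023643.
For 80% confidence, z* = 1.282.
Margin of error: 1.282 × 0.023643 = 0.03031.
CI: 0.66250 ± 0.03031 = (0.6322, 0.6928).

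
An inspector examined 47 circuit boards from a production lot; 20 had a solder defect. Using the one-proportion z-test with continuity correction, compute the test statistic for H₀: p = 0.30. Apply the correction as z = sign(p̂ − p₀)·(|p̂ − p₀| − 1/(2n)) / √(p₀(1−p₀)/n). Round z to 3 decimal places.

Sample proportion p̂ = 20/47 = 0.42553. p̂ − p₀ = 0.125532.
1/(2n) = 0.010638.
Corrected numerator: |0.125532| − 0.010638 = 0.114894.
Null standard error: √(0.30·0.70/47) = √0.004468085 = 0.066844.
z = +0.114894/0.066844 = 1.719.

z = 1.719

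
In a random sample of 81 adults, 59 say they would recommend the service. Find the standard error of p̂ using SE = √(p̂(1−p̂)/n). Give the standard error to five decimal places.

SE = 0.04942

p̂ = 59/81 = 0.72840.
p̂(1−p̂) = 0.72840·0.27160 = 0.197833.
SE = √(0.197833/81) = √0.002442383 = 0.04942.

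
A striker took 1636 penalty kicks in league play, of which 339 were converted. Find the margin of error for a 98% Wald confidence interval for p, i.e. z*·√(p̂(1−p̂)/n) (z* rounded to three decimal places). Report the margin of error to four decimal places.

ME = 0.0233

The sample proportion is 339/1636 = 0.20721.
SE = √(p̂(1−p̂)/n) = √(0.164276/1636) = 0.010021.
The 98% critical value is z* = 2.326.
So ME = 0.0233.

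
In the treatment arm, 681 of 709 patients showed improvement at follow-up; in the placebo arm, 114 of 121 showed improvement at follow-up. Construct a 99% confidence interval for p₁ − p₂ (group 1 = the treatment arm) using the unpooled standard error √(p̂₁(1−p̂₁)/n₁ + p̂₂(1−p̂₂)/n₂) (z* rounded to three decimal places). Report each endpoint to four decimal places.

(-0.0395, 0.0762)

p̂₁ = 681/709 = 0.96051, p̂₂ = 114/121 = 0.94215; p̂₁ − p̂₂ = 0.01836.
SE = √(0.000053502 + 0.000450450) = √0.000503952 = 0.022449.
The 99% critical value is z* = 2.576. Margin of error = 0.05783.
Interval: 0.01836 ± 0.05783 → (-0.0395, 0.0762).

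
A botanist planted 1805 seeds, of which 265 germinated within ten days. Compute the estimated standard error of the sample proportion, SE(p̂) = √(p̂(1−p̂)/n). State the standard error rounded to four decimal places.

p̂ = 265/1805 = 0.14681.
p̂(1−p̂) = 0.14681·0.85319 = 0.125257.
SE = √(0.125257/1805) = √0.000069394 = 0.0083.

SE = 0.0083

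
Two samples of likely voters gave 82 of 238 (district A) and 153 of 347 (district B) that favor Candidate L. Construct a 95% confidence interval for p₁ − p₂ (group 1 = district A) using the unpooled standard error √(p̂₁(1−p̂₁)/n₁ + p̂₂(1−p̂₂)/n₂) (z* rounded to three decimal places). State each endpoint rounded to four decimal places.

(-0.1762, -0.0165)

p̂₁ = 0.34454, p̂₂ = 0.44092, so the observed difference is -0.09638.
Unpooled SE = √(p̂₁(1−p̂₁)/n₁ + p̂₂(1−p̂₂)/n₂) = √(0.000948872 + 0.000710403) = 0.040734.
For 95% confidence, z* = 1.960. Margin of error = 0.07984.
Interval: -0.09638 ± 0.07984 → (-0.1762, -0.0165).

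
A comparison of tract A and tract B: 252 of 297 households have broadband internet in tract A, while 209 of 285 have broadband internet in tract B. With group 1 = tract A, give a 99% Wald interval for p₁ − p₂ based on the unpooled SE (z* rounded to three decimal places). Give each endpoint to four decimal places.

p̂₁ = 252/297 = 0.84848, p̂₂ = 209/285 = 0.73333; p̂₁ − p̂₂ = 0.11515.
Unpooled SE = √(p̂₁(1−p̂₁)/n₁ + p̂₂(1−p̂₂)/n₂) = √(0.000432856 + 0.000686160) = 0.033452.
The 99% critical value is z* = 2.576. Margin of error = 0.08617.
So the interval runs from 0.0290 to 0.2013.

(0.0290, 0.2013)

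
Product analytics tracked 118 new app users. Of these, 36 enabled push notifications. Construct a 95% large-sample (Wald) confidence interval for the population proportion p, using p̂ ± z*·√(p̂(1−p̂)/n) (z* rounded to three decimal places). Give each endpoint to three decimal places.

(0.222, 0.388)

p̂ = 36/118 = 0.30508.
Standard error of p̂: √(0.212008/118) = √0.001796678 = 0.042387.
z* = 1.960 at the 95% level.
Margin = 1.960·0.042387 = 0.08308.
Interval: 0.30508 ± 0.08308 → (0.222, 0.388).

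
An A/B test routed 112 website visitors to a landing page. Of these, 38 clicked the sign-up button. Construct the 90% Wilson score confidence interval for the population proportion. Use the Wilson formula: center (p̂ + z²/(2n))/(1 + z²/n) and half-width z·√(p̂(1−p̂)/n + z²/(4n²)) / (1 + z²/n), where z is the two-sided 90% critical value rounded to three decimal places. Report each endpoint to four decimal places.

Here p̂ = 38/112 = 0.33929 and z = 1.645 (z² = 2.706025).
1 + z²/n = 1.024161.
Adjusted center: (0.33929 + z²/(2n))/1.024161 = 0.34308.
Radicand: p̂(1−p̂)/n + z²/(4n²) = 0.002001526 + 0.000053931 = 0.002055457.
Half-width = z·√(radicand)/denom = 1.645·0.045337/1.024161 = 0.07282.
Interval: 0.34308 ± 0.07282 → (0.2703, 0.4159).

(0.2703, 0.4159)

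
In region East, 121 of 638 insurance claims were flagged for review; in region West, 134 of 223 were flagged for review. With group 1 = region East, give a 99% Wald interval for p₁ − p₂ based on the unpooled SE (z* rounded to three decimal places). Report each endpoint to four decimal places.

(-0.5047, -0.3178)

p̂₁ = 121/638 = 0.18966, p̂₂ = 134/223 = 0.60090; p̂₁ − p̂₂ = -0.41124.
Unpooled SE = √(p̂₁(1−p̂₁)/n₁ + p̂₂(1−p̂₂)/n₂) = √(0.000240887 + 0.001075425) = 0.036281.
The 99% critical value is z* = 2.576. Margin = 2.576·0.036281 = 0.09346.
Interval: -0.41124 ± 0.09346 → (-0.5047, -0.3178).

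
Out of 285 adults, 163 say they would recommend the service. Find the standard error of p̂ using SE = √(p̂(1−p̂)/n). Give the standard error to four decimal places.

With x = 163 successes in n = 285, p̂ = 0.57193.
p̂(1−p̂) = 0.244826.
SE = √(0.244826/285) = √0.000859039 = 0.0293.

SE = 0.0293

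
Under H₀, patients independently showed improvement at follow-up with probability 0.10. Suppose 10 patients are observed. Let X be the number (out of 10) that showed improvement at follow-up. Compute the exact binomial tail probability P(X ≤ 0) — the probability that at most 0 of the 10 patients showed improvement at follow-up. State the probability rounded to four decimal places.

X ~ Binomial(n=10, p=0.10).
P(X ≤ 0) = C(10,0)·0.10^0·0.90^10.
= 0.348678 = 0.3487.

P = 0.3487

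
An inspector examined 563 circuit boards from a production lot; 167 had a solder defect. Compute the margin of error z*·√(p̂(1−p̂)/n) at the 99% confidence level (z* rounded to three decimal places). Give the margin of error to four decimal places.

Sample proportion p̂ = 167/563 = 0.29663.
SE = √(p̂(1−p̂)/n) = √(0.208639/563) = 0.019251.
z* = 2.576 at the 99% level.
So ME = 0.0496.

ME = 0.0496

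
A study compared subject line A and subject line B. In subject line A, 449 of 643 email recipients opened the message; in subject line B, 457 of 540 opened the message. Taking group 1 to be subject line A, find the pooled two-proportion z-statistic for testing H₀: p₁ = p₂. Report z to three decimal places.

Sample proportions: p̂₁ = 449/643 = 0.69829 and p̂₂ = 457/540 = 0.84630.
Pooled p̂ = (449+457)/(643+540) = 906/1183 = 0.76585.
SE = √[p̂(1−p̂)(1/n₁+1/n₂)] = √[0.76585·0.23415·(1/643+1/540)] ≈ 0.024718.
z = (p̂₁ − p̂₂)/SE = (0.69829 − 0.84630)/0.024718 = -0.14801/0.024718 = -5.988.

z = -5.988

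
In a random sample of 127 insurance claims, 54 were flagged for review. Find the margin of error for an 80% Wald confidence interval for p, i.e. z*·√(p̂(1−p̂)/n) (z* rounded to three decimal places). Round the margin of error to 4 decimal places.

Sample proportion p̂ = 54/127 = 0.42520.
Standard error of p̂: √(0.244404/127) = √0.001924445 = 0.043868.
The 80% critical value is z* = 1.282.
ME = 1.282·0.043868 = 0.0562.

ME = 0.0562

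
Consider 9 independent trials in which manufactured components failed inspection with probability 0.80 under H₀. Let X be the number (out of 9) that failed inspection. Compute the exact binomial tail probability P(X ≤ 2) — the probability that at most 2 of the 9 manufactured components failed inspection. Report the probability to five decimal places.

X is binomial with n = 9 and p = 0.80.
P(X ≤ 2) = C(9,0)·0.80^0·0.20^9 + C(9,1)·0.80^1·0.20^8 + C(9,2)·0.80^2·0.20^7.
= 0.000001 + 0.000018 + 0.000295 = 0.00031.

P = 0.00031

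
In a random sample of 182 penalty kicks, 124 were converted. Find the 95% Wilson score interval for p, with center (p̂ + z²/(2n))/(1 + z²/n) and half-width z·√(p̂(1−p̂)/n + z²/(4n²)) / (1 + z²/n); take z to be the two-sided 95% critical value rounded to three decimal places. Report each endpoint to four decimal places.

(0.6105, 0.7447)

Here p̂ = 124/182 = 0.68132 and z = 1.960 (z² = 3.841600).
Denominator 1 + z²/n = 1 + 3.841600/182 = 1.021108.
Center = (0.68132 + 0.010554)/1.021108 = 0.67757.
Radicand: p̂(1−p̂)/n + z²/(4n²) = 0.001192986 + 0.000028994 = 0.001221980.
Half-width = z·√(radicand)/denom = 1.960·0.034957/1.021108 = 0.06710.
Interval: 0.67757 ± 0.06710 → (0.6105, 0.7447).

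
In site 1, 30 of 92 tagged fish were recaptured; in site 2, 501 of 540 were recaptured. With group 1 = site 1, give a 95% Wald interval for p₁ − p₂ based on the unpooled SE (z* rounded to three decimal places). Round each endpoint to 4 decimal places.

(-0.6999, -0.5034)

p̂₁ = 0.32609, p̂₂ = 0.92778, so the observed difference is -0.60169.
SE = √(0.002388633 + 0.000124086) = √0.002512719 = 0.050127.
The 95% critical value is z* = 1.960. Margin of error = 0.09825.
CI: -0.60169 ± 0.09825 = (-0.6999, -0.5034).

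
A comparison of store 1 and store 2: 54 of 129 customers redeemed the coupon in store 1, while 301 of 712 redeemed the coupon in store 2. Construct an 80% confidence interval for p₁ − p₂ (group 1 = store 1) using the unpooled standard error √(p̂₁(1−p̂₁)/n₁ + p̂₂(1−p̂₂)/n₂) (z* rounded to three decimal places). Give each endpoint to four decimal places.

(-0.0647, 0.0564)

p̂₁ = 0.41860, p̂₂ = 0.42275, so the observed difference is -0.00415.
SE = √(0.001886626 + 0.000342743) = √0.002229369 = 0.047216.
z* = 1.282 at the 80% level. Margin of error = 0.06053.
CI: -0.00415 ± 0.06053 = (-0.0647, 0.0564).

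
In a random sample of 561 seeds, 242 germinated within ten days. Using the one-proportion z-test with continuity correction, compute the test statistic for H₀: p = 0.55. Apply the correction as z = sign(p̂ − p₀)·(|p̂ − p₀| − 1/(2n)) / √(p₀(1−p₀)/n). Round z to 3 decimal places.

The sample proportion is 242/561 = 0.43137. p̂ − p₀ = -0.118627.
1/(2n) = 0.000891.
Corrected numerator: |-0.118627| − 0.000891 = 0.117736.
SE₀ = √(0.55·0.45/561) = 0.021004.
z = (−)0.117736/0.021004 = -5.605.

z = -5.605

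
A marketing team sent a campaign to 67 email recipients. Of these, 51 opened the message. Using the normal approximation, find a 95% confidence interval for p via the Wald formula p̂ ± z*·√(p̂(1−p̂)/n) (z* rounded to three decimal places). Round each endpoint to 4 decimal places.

p̂ = 51/67 = 0.76119.
Standard error of p̂: √(0.181778/67) = √0.002713100 = 0.052087.
The 95% critical value is z* = 1.960.
Margin of error: 1.960 × 0.052087 = 0.10209.
CI: 0.76119 ± 0.10209 = (0.6591, 0.8633).

(0.6591, 0.8633)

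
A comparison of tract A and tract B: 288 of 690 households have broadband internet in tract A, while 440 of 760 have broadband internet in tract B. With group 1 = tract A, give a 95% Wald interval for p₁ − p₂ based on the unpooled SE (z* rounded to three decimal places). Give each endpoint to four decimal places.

p̂₁ = 0.41739, p̂₂ = 0.57895, so the observed difference is -0.16156.
SE = √(0.000352429 + 0.000320746) = √0.000673175 = 0.025946.
The 95% critical value is z* = 1.960. Margin = 1.960·0.025946 = 0.05085.
So the interval runs from -0.2124 to -0.1107.

(-0.2124, -0.1107)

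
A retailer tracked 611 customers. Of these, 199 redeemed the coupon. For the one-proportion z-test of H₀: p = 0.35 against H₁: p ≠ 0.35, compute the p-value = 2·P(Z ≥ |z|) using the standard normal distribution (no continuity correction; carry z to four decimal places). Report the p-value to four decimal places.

p-value = 0.2078

The sample proportion is 199/611 = 0.32570.
Under H₀, SE = √(p₀(1−p₀)/n) = √(0.35·0.65/611) = √0.000372340 = 0.019296.
Test statistic (full precision, shown to 4 dp): z = (199/611 − 0.35)/SE₀ ≈ -1.2595.
p-value = 2·P(Z ≥ |z|) with z = -1.2595 → 0.2078.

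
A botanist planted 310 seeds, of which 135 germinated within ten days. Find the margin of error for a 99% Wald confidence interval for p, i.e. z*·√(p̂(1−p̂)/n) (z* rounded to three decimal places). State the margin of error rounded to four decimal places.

ME = 0.0725

With x = 135 successes in n = 310, p̂ = 0.43548.
Standard error of p̂: √(0.245838/310) = √0.000793025 = 0.028161.
z* = 2.576 at the 99% level.
So ME = 0.0725.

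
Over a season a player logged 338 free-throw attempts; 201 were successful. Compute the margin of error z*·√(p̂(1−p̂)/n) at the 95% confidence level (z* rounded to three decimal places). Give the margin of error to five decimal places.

ME = 0.05234

p̂ = 201/338 = 0.59467.
Standard error of p̂: √(0.241037/338) = √0.000713126 = 0.026704.
z* = 1.960 at the 95% level.
So ME = 0.05234.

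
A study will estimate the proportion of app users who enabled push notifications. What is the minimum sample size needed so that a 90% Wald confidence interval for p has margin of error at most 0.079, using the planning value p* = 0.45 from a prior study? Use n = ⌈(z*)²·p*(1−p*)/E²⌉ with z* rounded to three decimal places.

The 90% critical value is z* = 1.645.
p*(1−p*) = 0.45·0.55 = 0.2475.
(z*)²·p*(1−p*)/E² = 2.706025·0.2475/0.006241 = 107.313.
Rounding up, n = 108.

n = 108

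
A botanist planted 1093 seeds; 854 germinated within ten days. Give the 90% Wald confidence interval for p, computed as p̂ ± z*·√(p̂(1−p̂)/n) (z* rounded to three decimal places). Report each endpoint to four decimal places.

(0.7608, 0.8019)

With x = 854 successes in n = 1093, p̂ = 0.78134.
SE(p̂) = √(0.78134·0.21866/1093) = 0.012503.
The 90% critical value is z* = 1.645.
Margin = 1.645·0.012503 = 0.02057.
So the interval runs from 0.7608 to 0.8019.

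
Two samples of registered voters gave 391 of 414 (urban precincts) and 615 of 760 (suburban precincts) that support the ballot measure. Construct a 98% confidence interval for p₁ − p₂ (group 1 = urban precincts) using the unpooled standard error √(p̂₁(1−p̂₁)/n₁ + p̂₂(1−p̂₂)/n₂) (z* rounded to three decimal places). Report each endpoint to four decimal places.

p̂₁ = 391/414 = 0.94444, p̂₂ = 615/760 = 0.80921; p̂₁ − p̂₂ = 0.13523.
SE = √(0.000126737 + 0.000203143) = √0.000329880 = 0.018163.
The 98% critical value is z* = 2.326. Margin = 2.326·0.018163 = 0.04225.
So the interval runs from 0.0930 to 0.1775.

(0.0930, 0.1775)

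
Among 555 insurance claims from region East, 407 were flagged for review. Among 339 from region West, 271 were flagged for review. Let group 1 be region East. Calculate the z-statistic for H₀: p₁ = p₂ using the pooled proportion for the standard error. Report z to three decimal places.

z = -2.239

Sample proportions: p̂₁ = 407/555 = 0.73333 and p̂₂ = 271/339 = 0.79941.
Pooled p̂ = (407+271)/(555+339) = 678/894 = 0.75839.
SE = √[p̂(1−p̂)(1/n₁+1/n₂)] = √[0.75839·0.24161·(1/555+1/339)] ≈ 0.029507.
z = (p̂₁ − p̂₂)/SE = (0.73333 − 0.79941)/0.029507 = -0.06608/0.029507 = -2.239.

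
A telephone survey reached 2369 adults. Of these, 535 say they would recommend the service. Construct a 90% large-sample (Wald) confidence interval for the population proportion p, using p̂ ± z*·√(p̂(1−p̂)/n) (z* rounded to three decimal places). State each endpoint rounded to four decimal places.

(0.2117, 0.2400)

Sample proportion p̂ = 535/2369 = 0.22583.
Standard error of p̂: √(0.174833/2369) = √0.000073800 = 0.008591.
For 90% confidence, z* = 1.645.
Margin of error: 1.645 × 0.008591 = 0.01413.
CI: 0.22583 ± 0.01413 = (0.2117, 0.2400).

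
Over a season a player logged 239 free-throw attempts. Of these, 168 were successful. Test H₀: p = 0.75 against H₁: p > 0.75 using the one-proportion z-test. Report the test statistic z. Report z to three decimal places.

The sample proportion is 168/239 = 0.70293.
Under H₀, SE = √(p₀(1−p₀)/n) = √(0.75·0.25/239) = √0.000784519 = 0.028009.
Test statistic: z = -0.04707/0.028009 = -1.681.

z = -1.681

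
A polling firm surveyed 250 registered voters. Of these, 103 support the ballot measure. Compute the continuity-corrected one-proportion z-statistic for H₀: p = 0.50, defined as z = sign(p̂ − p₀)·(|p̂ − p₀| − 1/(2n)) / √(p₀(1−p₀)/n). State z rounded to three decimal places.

z = -2.720

p̂ = 103/250 = 0.41200. p̂ − p₀ = -0.088000.
Continuity correction 1/(2n) = 1/500 = 0.002000.
Corrected numerator: |-0.088000| − 0.002000 = 0.086000.
Null standard error: √(0.50·0.50/250) = √0.001000000 = 0.031623.
z = −0.086000/0.031623 = -2.720.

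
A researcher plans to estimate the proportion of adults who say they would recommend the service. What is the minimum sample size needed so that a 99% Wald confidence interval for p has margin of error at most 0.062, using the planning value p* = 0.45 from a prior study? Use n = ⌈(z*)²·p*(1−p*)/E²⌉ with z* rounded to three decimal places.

n = 428

z* = 2.576 at the 99% level.
p*(1−p*) = 0.45·0.55 = 0.2475.
Required n before rounding: 6.635776 × 0.2475 / 0.062² = 427.251.
Rounding up, n = 428.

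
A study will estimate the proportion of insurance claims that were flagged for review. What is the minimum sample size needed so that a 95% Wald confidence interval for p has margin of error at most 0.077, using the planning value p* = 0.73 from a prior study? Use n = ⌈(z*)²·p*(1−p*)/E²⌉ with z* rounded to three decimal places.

n = 128

z* = 1.960 at the 95% level.
p*(1−p*) = 0.73·0.27 = 0.1971.
(z*)²·p*(1−p*)/E² = 3.841600·0.1971/0.005929 = 127.708.
Rounding up, n = 128.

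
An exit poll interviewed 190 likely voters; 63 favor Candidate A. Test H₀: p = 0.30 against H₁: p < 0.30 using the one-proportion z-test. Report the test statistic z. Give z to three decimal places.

p̂ = 63/190 = 0.33158.
Null standard error: √(0.30·0.70/190) = √0.001105263 = 0.033245.
z = (p̂ − p₀)/SE = (0.33158 − 0.30)/0.033245 = 0.950.

z = 0.950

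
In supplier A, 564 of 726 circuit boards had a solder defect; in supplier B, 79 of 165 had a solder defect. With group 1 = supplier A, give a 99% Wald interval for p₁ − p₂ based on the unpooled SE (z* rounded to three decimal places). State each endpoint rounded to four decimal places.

(0.1903, 0.4059)

p̂₁ = 564/726 = 0.77686, p̂₂ = 79/165 = 0.47879; p̂₁ − p̂₂ = 0.29807.
SE = √(0.000238772 + 0.001512425) = √0.001751197 = 0.041847.
The 99% critical value is z* = 2.576. Margin = 2.576·0.041847 = 0.10780.
So the interval runs from 0.1903 to 0.4059.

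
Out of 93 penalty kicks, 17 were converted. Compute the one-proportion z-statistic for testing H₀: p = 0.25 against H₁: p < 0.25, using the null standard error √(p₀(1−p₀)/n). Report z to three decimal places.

Sample proportion p̂ = 17/93 = 0.18280.
SE₀ = √(0.25·0.75/93) = 0.044901.
Test statistic: z = -0.06720/0.044901 = -1.497.

z = -1.497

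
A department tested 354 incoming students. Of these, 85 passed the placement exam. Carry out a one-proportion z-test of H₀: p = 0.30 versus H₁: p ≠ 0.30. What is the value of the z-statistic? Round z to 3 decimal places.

z = -2.459

With x = 85 successes in n = 354, p̂ = 0.24011.
Under H₀, SE = √(p₀(1−p₀)/n) = √(0.30·0.70/354) = √0.000593220 = 0.024356.
z = (0.24011 − 0.30)/0.024356 = -0.05989/0.024356 = -2.459.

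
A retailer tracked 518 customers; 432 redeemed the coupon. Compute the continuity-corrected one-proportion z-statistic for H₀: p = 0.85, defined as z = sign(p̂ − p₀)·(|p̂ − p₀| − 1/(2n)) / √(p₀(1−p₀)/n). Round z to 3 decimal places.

z = -0.960

Sample proportion p̂ = 432/518 = 0.83398. p̂ − p₀ = -0.016023.
Continuity correction 1/(2n) = 1/1036 = 0.000965.
Corrected numerator: |-0.016023| − 0.000965 = 0.015058.
Under H₀, SE = √(p₀(1−p₀)/n) = √(0.85·0.15/518) = √0.000246139 = 0.015689.
z = (−)0.015058/0.015689 = -0.960.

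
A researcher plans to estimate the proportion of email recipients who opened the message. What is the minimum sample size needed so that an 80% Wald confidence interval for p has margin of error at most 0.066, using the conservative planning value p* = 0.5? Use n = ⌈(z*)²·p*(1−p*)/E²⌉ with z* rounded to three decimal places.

n = 95

For 80% confidence, z* = 1.282.
p*(1−p*) = 0.50·0.50 = 0.2500.
Required n before rounding: 1.643524 × 0.2500 / 0.066² = 94.325.
Rounding up, n = 95.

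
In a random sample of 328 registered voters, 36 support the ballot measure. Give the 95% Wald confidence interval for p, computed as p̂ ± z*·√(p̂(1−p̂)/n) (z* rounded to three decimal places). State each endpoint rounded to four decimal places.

(0.0759, 0.1436)

Sample proportion p̂ = 36/328 = 0.10976.
SE(p̂) = √(0.10976·0.89024/328) = 0.017260.
z* = 1.960 at the 95% level.
Margin of error: 1.960 × 0.017260 = 0.03383.
So the interval runs from 0.0759 to 0.1436.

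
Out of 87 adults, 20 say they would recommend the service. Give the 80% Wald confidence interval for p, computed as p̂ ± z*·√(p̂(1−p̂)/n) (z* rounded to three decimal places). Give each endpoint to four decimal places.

(0.1721, 0.2877)

Sample proportion p̂ = 20/87 = 0.22989.
SE(p̂) = √(0.22989·0.77011/87) = 0.045110.
For 80% confidence, z* = 1.282.
Margin of error: 1.282 × 0.045110 = 0.05783.
So the interval runs from 0.1721 to 0.2877.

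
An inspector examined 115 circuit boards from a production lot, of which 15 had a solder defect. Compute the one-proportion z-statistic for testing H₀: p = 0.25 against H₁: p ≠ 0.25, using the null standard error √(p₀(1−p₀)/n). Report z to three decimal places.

z = -2.961

p̂ = 15/115 = 0.13043.
Null standard error: √(0.25·0.75/115) = √0.001630435 = 0.040379.
z = (p̂ − p₀)/SE = (0.13043 − 0.25)/0.040379 = -2.961.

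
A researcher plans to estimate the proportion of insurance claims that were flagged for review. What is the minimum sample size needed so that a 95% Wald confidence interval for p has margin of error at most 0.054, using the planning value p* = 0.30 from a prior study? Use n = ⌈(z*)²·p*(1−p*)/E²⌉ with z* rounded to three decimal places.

For 95% confidence, z* = 1.960.
p*(1−p*) = 0.2100.
Required n before rounding: 3.841600 × 0.2100 / 0.054² = 276.658.
Rounding up, n = 277.

n = 277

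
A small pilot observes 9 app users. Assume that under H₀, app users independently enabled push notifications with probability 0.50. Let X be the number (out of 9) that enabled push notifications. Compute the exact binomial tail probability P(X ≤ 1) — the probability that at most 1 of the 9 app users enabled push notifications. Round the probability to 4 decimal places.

P = 0.0195

X is binomial with n = 9 and p = 0.50.
P(X ≤ 1) = C(9,0)·0.50^0·0.50^9 + C(9,1)·0.50^1·0.50^8.
= 0.001953 + 0.017578 = 0.0195.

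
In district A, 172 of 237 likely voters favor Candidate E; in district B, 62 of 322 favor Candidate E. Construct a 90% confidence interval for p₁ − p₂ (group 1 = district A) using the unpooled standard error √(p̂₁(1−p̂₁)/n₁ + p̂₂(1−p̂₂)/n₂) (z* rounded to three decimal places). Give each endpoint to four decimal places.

(0.4734, 0.5930)

p̂₁ = 172/237 = 0.72574, p̂₂ = 62/322 = 0.19255; p̂₁ − p̂₂ = 0.53319.
Unpooled SE = √(p̂₁(1−p̂₁)/n₁ + p̂₂(1−p̂₂)/n₂) = √(0.000839840 + 0.000482834) = 0.036369.
For 90% confidence, z* = 1.645. Margin of error = 0.05983.
CI: 0.53319 ± 0.05983 = (0.4734, 0.5930).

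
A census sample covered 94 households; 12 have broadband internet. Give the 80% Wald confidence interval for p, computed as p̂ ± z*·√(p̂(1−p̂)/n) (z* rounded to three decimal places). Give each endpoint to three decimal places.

The sample proportion is 12/94 = 0.12766.
SE(p̂) = √(0.12766·0.87234/94) = 0.034420.
For 80% confidence, z* = 1.282.
Margin = 1.282·0.034420 = 0.04413.
CI: 0.12766 ± 0.04413 = (0.084, 0.172).

(0.084, 0.172)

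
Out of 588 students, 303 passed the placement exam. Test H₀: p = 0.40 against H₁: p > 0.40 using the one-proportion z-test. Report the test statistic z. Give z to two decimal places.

z = 5.71

The sample proportion is 303/588 = 0.51531.
SE₀ = √(0.40·0.60/588) = 0.020203.
Test statistic: z = 0.11531/0.020203 = 5.71.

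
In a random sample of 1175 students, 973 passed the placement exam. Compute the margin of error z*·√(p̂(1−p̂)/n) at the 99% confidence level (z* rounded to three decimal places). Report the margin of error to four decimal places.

The sample proportion is 973/1175 = 0.82809.
SE(p̂) = √(0.82809·0.17191/1175) = 0.011007.
z* = 2.576 at the 99% level.
So ME = 0.0284.

ME = 0.0284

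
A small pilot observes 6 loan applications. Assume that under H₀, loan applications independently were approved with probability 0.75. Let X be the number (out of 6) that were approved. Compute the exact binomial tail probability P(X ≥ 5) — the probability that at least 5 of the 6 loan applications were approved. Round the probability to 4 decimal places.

X ~ Binomial(n=6, p=0.75).
P(X ≥ 5) = C(6,5)·0.75^5·0.25^1 + C(6,6)·0.75^6·0.25^0.
= 0.355957 + 0.177979 = 0.5339.

P = 0.5339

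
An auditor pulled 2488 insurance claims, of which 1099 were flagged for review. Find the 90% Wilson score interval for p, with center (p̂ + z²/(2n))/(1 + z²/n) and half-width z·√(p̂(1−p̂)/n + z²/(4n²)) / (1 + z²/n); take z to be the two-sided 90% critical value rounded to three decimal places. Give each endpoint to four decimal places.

(0.4254, 0.4582)

Here p̂ = 1099/2488 = 0.44172 and z = 1.645 (z² = 2.706025).
Denominator 1 + z²/n = 1 + 2.706025/2488 = 1.001088.
Adjusted center: (0.44172 + z²/(2n))/1.001088 = 0.44178.
Radicand: p̂(1−p̂)/n + z²/(4n²) = 0.000099117 + 0.000000109 = 0.000099226.
Half-width = z·√(radicand)/denom = 1.645·0.009961/1.001088 = 0.01637.
CI: 0.44178 ± 0.01637 = (0.4254, 0.4582).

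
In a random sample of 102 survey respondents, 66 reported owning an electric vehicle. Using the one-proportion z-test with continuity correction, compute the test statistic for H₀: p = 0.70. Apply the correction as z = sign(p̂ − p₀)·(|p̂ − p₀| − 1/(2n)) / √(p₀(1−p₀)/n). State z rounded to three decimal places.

z = -1.059

The sample proportion is 66/102 = 0.64706. p̂ − p₀ = -0.052941.
1/(2n) = 0.004902.
Corrected numerator: |-0.052941| − 0.004902 = 0.048039.
Null standard error: √(0.70·0.30/102) = √0.002058824 = 0.045374.
z = (−)0.048039/0.045374 = -1.059.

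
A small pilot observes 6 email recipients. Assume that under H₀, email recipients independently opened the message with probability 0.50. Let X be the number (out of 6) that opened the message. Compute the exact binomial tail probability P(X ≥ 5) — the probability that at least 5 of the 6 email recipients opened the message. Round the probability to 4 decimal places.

P = 0.1094

X ~ Binomial(n=6, p=0.50).
P(X ≥ 5) = C(6,5)·0.50^5·0.50^1 + C(6,6)·0.50^6·0.50^0.
= 0.093750 + 0.015625 = 0.1094.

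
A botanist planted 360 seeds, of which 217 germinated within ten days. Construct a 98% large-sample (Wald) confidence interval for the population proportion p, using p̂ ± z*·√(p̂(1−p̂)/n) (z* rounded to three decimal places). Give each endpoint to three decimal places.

(0.543, 0.663)

The sample proportion is 217/360 = 0.60278.
Standard error of p̂: √(0.239437/360) = √0.000665102 = 0.025790.
The 98% critical value is z* = 2.326.
Margin = 2.326·0.025790 = 0.05999.
Interval: 0.60278 ± 0.05999 → (0.543, 0.663).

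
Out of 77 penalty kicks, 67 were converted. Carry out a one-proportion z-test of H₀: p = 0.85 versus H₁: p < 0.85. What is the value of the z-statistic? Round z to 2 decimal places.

The sample proportion is 67/77 = 0.87013.
Under H₀, SE = √(p₀(1−p₀)/n) = √(0.85·0.15/77) = √0.001655844 = 0.040692.
z = (p̂ − p₀)/SE = (0.87013 − 0.85)/0.040692 = 0.49.

z = 0.49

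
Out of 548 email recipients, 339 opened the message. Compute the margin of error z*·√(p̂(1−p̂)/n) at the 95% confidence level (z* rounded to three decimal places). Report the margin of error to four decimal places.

ME = 0.0407

p̂ = 339/548 = 0.61861.
SE = √(p̂(1−p̂)/n) = √(0.235931/548) = 0.020749.
The 95% critical value is z* = 1.960.
Margin of error = z*·SE = 1.960 × 0.020749 = 0.0407.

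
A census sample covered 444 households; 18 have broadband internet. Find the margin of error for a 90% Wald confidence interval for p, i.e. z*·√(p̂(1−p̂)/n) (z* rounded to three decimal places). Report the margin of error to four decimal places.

p̂ = 18/444 = 0.04054.
SE = √(p̂(1−p̂)/n) = √(0.038897/444) = 0.009360.
z* = 1.645 at the 90% level.
ME = 1.645·0.009360 = 0.0154.

ME = 0.0154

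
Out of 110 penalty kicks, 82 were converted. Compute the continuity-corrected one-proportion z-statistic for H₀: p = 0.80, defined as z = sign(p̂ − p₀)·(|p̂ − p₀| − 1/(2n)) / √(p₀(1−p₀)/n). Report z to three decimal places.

z = -1.311

p̂ = 82/110 = 0.74545. p̂ − p₀ = -0.054545.
Continuity correction 1/(2n) = 1/220 = 0.004545.
Corrected numerator: |-0.054545| − 0.004545 = 0.050000.
SE₀ = √(0.80·0.20/110) = 0.038139.
z = −0.050000/0.038139 = -1.311.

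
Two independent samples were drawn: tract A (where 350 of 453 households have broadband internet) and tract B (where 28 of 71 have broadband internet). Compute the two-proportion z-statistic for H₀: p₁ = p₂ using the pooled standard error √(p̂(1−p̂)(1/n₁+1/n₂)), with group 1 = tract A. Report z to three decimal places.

Sample proportions: p̂₁ = 350/453 = 0.77263 and p̂₂ = 28/71 = 0.39437.
Pooled p̂ = (350+28)/(453+71) = 378/524 = 0.72137.
SE = √[p̂(1−p̂)(1/n₁+1/n₂)] = √[0.72137·0.27863·(1/453+1/71)] ≈ 0.057224.
z = 0.37826/0.057224 = 6.610.

z = 6.610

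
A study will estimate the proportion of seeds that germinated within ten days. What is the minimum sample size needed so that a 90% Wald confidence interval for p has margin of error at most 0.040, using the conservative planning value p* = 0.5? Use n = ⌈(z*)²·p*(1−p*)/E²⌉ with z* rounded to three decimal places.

n = 423

The 90% critical value is z* = 1.645.
p*(1−p*) = 0.50·0.50 = 0.2500.
Required n before rounding: 2.706025 × 0.2500 / 0.040² = 422.816.
Rounding up, n = 423.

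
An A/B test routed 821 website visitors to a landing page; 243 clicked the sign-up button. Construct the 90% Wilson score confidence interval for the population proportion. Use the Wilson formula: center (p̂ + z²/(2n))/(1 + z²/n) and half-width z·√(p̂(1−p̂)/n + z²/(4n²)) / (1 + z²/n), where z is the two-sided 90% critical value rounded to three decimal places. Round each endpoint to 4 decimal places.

p̂ = 243/821 = 0.29598; z = 1.645, so z² = 2.706025.
Denominator 1 + z²/n = 1 + 2.706025/821 = 1.003296.
Center = (0.29598 + 0.001648)/1.003296 = 0.29665.
Radicand: p̂(1−p̂)/n + z²/(4n²) = 0.000253808 + 0.000001004 = 0.000254812.
Half-width = z·√(radicand)/denom = 1.645·0.015963/1.003296 = 0.02617.
CI: 0.29665 ± 0.02617 = (0.2705, 0.3228).

(0.2705, 0.3228)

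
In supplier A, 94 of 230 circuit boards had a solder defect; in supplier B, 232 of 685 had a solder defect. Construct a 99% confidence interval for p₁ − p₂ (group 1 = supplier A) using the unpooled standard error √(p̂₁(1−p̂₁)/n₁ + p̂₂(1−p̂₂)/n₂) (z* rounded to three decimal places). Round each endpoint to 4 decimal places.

p̂₁ = 94/230 = 0.40870, p̂₂ = 232/685 = 0.33869; p̂₁ − p̂₂ = 0.07001.
SE = √(0.001050711 + 0.000326975) = √0.001377686 = 0.037117.
z* = 2.576 at the 99% level. Margin = 2.576·0.037117 = 0.09561.
Interval: 0.07001 ± 0.09561 → (-0.0256, 0.1656).

(-0.0256, 0.1656)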